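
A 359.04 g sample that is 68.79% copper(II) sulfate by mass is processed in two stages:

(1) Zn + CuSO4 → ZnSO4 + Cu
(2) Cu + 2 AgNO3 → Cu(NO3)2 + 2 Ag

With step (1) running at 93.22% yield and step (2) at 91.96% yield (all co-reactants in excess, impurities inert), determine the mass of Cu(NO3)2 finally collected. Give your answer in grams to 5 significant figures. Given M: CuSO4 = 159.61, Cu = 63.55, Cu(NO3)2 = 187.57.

Pure CuSO4 = 359.04 × 0.6879 = 246.984 g.
n(CuSO4) = 246.984 / 159.61 = 1.54742 mol.
Step 1 (CuSO4:Cu = 1:1): theoretical n(Cu) = 1.54742 mol; at 93.22% yield, n(Cu) = 1.44250 mol.
Step 2 (Cu:Cu(NO3)2 = 1:1): theoretical n(Cu(NO3)2) = 1.44250 mol, so theoretical mass = 1.44250 × 187.57 = 270.571 g.
At 91.96% yield, actual mass of Cu(NO3)2 = 270.571 × 0.9196 = 248.817 g.

248.82 g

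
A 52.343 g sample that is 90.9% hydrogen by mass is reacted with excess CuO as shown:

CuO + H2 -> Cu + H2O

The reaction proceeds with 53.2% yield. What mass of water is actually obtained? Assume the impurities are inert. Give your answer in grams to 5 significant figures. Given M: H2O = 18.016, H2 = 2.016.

Pure H2 available = 52.343 g × 0.909 = 47.5798 g.
n(H2) = 47.5798 g / 2.016 g/mol = 23.6011 mol.
From the equation the H2:H2O mole ratio is 1:1, so n(H2O) = 23.6011 × 1/1 = 23.6011 mol.
Mass of H2O = 23.6011 mol × 18.016 g/mol = 425.197 g.
Actual mass collected = 425.197 g × 0.532 = 226.205 g.

226.20 g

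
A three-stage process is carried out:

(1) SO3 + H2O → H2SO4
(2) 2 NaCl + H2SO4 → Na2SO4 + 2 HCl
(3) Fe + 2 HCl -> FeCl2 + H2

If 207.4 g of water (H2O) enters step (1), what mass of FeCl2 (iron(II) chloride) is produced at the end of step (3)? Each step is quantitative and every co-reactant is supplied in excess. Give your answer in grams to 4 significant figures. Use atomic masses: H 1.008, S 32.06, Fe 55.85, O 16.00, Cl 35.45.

M(H2O) = 2(1.008) + 16.00 = 18.016 g/mol.
M(FeCl2) = 55.85 + 2(35.45) = 126.75 g/mol.
n(H2O) = 207.4 / 18.016 = 11.512 mol.
Reaction (1): H2O→H2SO4 ratio 1:1 ⇒ n(H2SO4) = 11.512 mol.
Reaction (2): H2SO4→HCl ratio 1:2 ⇒ n(HCl) = 23.024 mol.
Reaction (3): HCl→FeCl2 ratio 2:1 ⇒ n(FeCl2) = 11.512 mol.
Mass of FeCl2 = 11.512 × 126.75 = 1459.1 g.

1459 g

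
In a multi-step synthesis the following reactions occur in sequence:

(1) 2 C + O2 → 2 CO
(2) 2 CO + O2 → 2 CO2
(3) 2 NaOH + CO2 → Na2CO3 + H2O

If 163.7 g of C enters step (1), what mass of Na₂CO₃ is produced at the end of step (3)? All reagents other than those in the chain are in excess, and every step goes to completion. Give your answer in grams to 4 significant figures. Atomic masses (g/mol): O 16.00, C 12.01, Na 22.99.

M(C) = 12.01 g/mol.
M(Na2CO3) = 2(22.99) + 12.01 + 3(16.00) = 105.99 g/mol.
n(C) = 163.7 / 12.01 = 13.630 mol.
Reaction (1): C→CO ratio 2:2 ⇒ n(CO) = 13.630 mol.
Reaction (2): CO→CO2 ratio 2:2 ⇒ n(CO2) = 13.630 mol.
Reaction (3): CO2→Na2CO3 ratio 1:1 ⇒ n(Na2CO3) = 13.630 mol.
Mass of Na2CO3 = 13.630 × 105.99 = 1444.7 g.

1445 g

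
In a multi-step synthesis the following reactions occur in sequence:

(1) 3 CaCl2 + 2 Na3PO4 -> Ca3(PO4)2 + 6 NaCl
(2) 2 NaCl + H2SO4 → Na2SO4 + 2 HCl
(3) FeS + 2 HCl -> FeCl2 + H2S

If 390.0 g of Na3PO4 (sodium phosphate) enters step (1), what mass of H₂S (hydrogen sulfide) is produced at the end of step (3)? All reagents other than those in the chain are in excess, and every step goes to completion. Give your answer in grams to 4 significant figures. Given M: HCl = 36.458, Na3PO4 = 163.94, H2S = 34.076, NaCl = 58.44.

121.6 g

n(Na3PO4) = 390.0 / 163.94 = 2.3789 mol.
Reaction (1): Na3PO4→NaCl ratio 2:6 ⇒ n(NaCl) = 7.1368 mol.
Reaction (2): NaCl→HCl ratio 2:2 ⇒ n(HCl) = 7.1368 mol.
Reaction (3): HCl→H2S ratio 2:1 ⇒ n(H2S) = 3.5684 mol.
Mass of H2S = 3.5684 × 34.076 = 121.60 g.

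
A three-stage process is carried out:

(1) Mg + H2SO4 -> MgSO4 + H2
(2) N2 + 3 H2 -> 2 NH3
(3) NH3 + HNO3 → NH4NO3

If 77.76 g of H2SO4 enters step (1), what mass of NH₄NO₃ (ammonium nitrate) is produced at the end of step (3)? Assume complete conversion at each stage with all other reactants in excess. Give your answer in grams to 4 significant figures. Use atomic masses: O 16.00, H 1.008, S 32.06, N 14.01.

M(H2SO4) = 2(1.008) + 32.06 + 4(16.00) = 98.076 g/mol.
M(NH4NO3) = 2(14.01) + 4(1.008) + 3(16.00) = 80.052 g/mol.
n(H2SO4) = 77.76 / 98.076 = 0.79285 mol.
Reaction (1): H2SO4→H2 ratio 1:1 ⇒ n(H2) = 0.79285 mol.
Reaction (2): H2→NH3 ratio 3:2 ⇒ n(NH3) = 0.52857 mol.
Reaction (3): NH3→NH4NO3 ratio 1:1 ⇒ n(NH4NO3) = 0.52857 mol.
Mass of NH4NO3 = 0.52857 × 80.052 = 42.313 g.

42.31 g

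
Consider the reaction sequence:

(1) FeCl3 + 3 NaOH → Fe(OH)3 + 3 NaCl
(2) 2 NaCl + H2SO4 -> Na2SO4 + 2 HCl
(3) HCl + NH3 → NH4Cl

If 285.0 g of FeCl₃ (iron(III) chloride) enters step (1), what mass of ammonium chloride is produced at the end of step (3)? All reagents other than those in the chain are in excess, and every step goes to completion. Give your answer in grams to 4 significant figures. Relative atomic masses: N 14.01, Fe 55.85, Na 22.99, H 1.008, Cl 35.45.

282.0 g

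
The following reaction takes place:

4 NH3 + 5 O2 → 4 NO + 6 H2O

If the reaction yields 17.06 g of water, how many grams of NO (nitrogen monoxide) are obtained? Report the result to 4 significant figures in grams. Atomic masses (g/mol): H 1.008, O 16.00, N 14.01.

18.95 g

M(H2O) = 2(1.008) + 16.00 = 18.016 g/mol.
M(NO) = 14.01 + 16.00 = 30.01 g/mol.
n(H2O) = 17.060 g / 18.016 g/mol = 0.94694 mol.
From the equation the H2O:NO mole ratio is 6:4, so n(NO) = 0.94694 × 4/6 = 0.63129 mol.
Mass of NO = 0.63129 mol × 30.01 g/mol = 18.945 g.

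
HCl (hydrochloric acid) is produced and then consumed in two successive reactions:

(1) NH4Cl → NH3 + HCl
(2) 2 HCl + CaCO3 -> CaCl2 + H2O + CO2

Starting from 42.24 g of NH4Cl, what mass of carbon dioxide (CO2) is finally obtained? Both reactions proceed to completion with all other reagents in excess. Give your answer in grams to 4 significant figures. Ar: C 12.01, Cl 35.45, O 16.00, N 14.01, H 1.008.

M(NH4Cl) = 14.01 + 4(1.008) + 35.45 = 53.492 g/mol.
M(CO2) = 12.01 + 2(16.00) = 44.01 g/mol.
n(NH4Cl) = 42.240 / 53.492 = 0.78965 mol.
Step 1 gives a 1:1 ratio of NH4Cl to HCl, so n(HCl) = 0.78965 mol.
In step 2 the HCl:CO2 ratio is 2:1, so n(CO2) = 0.39483 mol.
Mass of CO2 = 0.39483 × 44.01 = 17.376 g.

17.38 g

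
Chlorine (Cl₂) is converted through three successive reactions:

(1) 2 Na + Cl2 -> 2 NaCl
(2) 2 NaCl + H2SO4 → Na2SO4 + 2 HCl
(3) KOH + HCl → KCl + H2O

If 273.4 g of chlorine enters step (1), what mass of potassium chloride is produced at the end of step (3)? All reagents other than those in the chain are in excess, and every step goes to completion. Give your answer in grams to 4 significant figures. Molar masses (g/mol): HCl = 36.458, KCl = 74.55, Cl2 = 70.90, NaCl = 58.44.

n(Cl2) = 273.4 / 70.90 = 3.8561 mol.
Reaction (1): Cl2→NaCl ratio 1:2 ⇒ n(NaCl) = 7.7123 mol.
Reaction (2): NaCl→HCl ratio 2:2 ⇒ n(HCl) = 7.7123 mol.
Reaction (3): HCl→KCl ratio 1:1 ⇒ n(KCl) = 7.7123 mol.
Mass of KCl = 7.7123 × 74.55 = 574.95 g.

574.9 g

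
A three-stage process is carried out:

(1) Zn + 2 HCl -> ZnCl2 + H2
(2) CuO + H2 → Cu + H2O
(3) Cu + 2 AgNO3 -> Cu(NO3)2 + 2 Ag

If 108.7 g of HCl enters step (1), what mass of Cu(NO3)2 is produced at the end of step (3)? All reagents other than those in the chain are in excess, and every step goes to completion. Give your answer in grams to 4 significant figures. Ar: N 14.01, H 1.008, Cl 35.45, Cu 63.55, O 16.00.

279.6 g

M(HCl) = 1.008 + 35.45 = 36.458 g/mol.
M(Cu(NO3)2) = 63.55 + 2(14.01) + 6(16.00) = 187.57 g/mol.
n(HCl) = 108.7 / 36.458 = 2.9815 mol.
Reaction (1): HCl→H2 ratio 2:1 ⇒ n(H2) = 1.4908 mol.
Reaction (2): H2→Cu ratio 1:1 ⇒ n(Cu) = 1.4908 mol.
Reaction (3): Cu→Cu(NO3)2 ratio 1:1 ⇒ n(Cu(NO3)2) = 1.4908 mol.
Mass of Cu(NO3)2 = 1.4908 × 187.57 = 279.62 g.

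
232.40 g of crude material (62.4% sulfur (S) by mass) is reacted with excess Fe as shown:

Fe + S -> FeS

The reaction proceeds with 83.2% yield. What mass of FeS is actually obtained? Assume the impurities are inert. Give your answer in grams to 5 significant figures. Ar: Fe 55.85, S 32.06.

Pure S available = 232.40 g × 0.624 = 145.018 g.
M(S) = 32.06 g/mol.
M(FeS) = 55.85 + 32.06 = 87.91 g/mol.
n(S) = 145.018 g / 32.06 g/mol = 4.52332 mol.
From the equation the S:FeS mole ratio is 1:1, so n(FeS) = 4.52332 × 1/1 = 4.52332 mol.
Mass of FeS = 4.52332 mol × 87.91 g/mol = 397.645 g.
Actual mass collected = 397.645 g × 0.832 = 330.841 g.

330.84 g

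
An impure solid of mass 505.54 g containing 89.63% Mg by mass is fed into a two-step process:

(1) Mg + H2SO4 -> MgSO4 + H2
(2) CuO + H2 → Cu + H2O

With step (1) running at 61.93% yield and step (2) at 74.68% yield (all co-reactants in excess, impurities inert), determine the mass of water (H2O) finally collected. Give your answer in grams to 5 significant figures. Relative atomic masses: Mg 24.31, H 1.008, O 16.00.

155.31 g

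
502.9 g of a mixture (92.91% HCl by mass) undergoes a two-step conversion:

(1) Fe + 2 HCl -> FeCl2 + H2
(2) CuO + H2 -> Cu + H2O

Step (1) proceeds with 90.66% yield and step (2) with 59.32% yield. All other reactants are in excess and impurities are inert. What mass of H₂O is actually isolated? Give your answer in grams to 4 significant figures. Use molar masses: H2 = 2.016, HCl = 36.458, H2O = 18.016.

Pure HCl = 502.9 × 0.9291 = 467.24 g.
n(HCl) = 467.24 / 36.458 = 12.816 mol.
Step 1 (HCl:H2 = 2:1): theoretical n(H2) = 6.4080 mol; at 90.66% yield, n(H2) = 5.8095 mol.
Step 2 (H2:H2O = 1:1): theoretical n(H2O) = 5.8095 mol, so theoretical mass = 5.8095 × 18.016 = 104.66 g.
At 59.32% yield, actual mass of H2O = 104.66 × 0.5932 = 62.086 g.

62.09 g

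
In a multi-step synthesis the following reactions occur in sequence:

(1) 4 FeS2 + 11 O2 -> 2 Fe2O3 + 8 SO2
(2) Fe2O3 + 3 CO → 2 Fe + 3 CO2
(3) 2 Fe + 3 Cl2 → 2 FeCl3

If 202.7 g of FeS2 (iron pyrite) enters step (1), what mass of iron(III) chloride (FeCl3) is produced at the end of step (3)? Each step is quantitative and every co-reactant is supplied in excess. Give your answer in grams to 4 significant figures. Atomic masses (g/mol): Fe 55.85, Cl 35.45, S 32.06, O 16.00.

274.1 g

M(FeS2) = 55.85 + 2(32.06) = 119.97 g/mol.
M(FeCl3) = 55.85 + 3(35.45) = 162.20 g/mol.
n(FeS2) = 202.7 / 119.97 = 1.6896 mol.
Reaction (1): FeS2→Fe2O3 ratio 4:2 ⇒ n(Fe2O3) = 0.84479 mol.
Reaction (2): Fe2O3→Fe ratio 1:2 ⇒ n(Fe) = 1.6896 mol.
Reaction (3): Fe→FeCl3 ratio 2:2 ⇒ n(FeCl3) = 1.6896 mol.
Mass of FeCl3 = 1.6896 × 162.20 = 274.05 g.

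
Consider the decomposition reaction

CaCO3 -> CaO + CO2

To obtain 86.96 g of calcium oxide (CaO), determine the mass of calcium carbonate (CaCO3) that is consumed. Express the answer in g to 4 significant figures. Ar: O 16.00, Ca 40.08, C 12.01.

155.2 g

M(CaO) = 40.08 + 16.00 = 56.08 g/mol.
M(CaCO3) = 40.08 + 12.01 + 3(16.00) = 100.09 g/mol.
n(CaO) = 86.960 g / 56.08 g/mol = 1.5506 mol.
From the equation the CaO:CaCO3 mole ratio is 1:1, so n(CaCO3) = 1.5506 × 1/1 = 1.5506 mol.
Mass of CaCO3 = 1.5506 mol × 100.09 g/mol = 155.20 g.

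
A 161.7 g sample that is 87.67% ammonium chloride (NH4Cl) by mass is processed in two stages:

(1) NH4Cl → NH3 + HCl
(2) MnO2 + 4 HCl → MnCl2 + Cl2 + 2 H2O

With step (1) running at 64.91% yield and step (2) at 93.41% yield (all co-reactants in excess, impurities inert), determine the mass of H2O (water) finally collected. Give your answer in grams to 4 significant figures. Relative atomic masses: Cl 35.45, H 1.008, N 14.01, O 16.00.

Pure NH4Cl = 161.7 × 0.8767 = 141.76 g.
M(NH4Cl) = 14.01 + 4(1.008) + 35.45 = 53.492 g/mol.
M(H2O) = 2(1.008) + 16.00 = 18.016 g/mol.
n(NH4Cl) = 141.76 / 53.492 = 2.6502 mol.
Step 1 (NH4Cl:HCl = 1:1): theoretical n(HCl) = 2.6502 mol; at 64.91% yield, n(HCl) = 1.7202 mol.
Step 2 (HCl:H2O = 4:2): theoretical n(H2O) = 0.86011 mol, so theoretical mass = 0.86011 × 18.016 = 15.496 g.
At 93.41% yield, actual mass of H2O = 15.496 × 0.9341 = 14.475 g.

14.47 g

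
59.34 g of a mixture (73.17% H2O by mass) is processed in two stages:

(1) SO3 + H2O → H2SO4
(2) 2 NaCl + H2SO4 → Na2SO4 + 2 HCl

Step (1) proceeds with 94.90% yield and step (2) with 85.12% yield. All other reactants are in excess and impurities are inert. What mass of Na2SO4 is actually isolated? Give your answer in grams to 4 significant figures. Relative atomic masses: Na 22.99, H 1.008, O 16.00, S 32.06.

Pure H2O = 59.34 × 0.7317 = 43.419 g.
M(H2O) = 2(1.008) + 16.00 = 18.016 g/mol.
M(Na2SO4) = 2(22.99) + 32.06 + 4(16.00) = 142.04 g/mol.
n(H2O) = 43.419 / 18.016 = 2.4100 mol.
Step 1 (H2O:H2SO4 = 1:1): theoretical n(H2SO4) = 2.4100 mol; at 94.90% yield, n(H2SO4) = 2.2871 mol.
Step 2 (H2SO4:Na2SO4 = 1:1): theoretical n(Na2SO4) = 2.2871 mol, so theoretical mass = 2.2871 × 142.04 = 324.86 g.
At 85.12% yield, actual mass of Na2SO4 = 324.86 × 0.8512 = 276.52 g.

276.5 g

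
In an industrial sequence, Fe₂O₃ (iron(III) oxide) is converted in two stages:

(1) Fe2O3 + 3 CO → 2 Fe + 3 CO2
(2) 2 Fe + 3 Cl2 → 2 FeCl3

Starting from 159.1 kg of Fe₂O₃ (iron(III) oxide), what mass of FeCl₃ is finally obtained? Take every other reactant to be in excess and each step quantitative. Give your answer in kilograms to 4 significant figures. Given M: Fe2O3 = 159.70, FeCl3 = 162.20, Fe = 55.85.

323.2 kg

159.1 kg = 159100 g.
n(Fe2O3) = 159100 / 159.70 = 996.24 mol.
Step 1 gives a 1:2 ratio of Fe2O3 to Fe, so n(Fe) = 1992.5 mol.
In step 2 the Fe:FeCl3 ratio is 2:2, so n(FeCl3) = 1992.5 mol.
Mass of FeCl3 = 1992.5 × 162.20 = 323180 g = 323.2 kg.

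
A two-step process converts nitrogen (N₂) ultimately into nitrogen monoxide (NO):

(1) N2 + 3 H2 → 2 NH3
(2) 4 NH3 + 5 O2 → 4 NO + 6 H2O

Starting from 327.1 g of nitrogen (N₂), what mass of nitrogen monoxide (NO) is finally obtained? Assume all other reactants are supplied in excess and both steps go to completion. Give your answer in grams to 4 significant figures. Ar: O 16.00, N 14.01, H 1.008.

700.7 g

M(N2) = 2(14.01) = 28.02 g/mol.
M(NO) = 14.01 + 16.00 = 30.01 g/mol.
n(N2) = 327.10 / 28.02 = 11.674 mol.
Step 1 gives a 1:2 ratio of N2 to NH3, so n(NH3) = 23.348 mol.
In step 2 the NH3:NO ratio is 4:4, so n(NO) = 23.348 mol.
Mass of NO = 23.348 × 30.01 = 700.66 g.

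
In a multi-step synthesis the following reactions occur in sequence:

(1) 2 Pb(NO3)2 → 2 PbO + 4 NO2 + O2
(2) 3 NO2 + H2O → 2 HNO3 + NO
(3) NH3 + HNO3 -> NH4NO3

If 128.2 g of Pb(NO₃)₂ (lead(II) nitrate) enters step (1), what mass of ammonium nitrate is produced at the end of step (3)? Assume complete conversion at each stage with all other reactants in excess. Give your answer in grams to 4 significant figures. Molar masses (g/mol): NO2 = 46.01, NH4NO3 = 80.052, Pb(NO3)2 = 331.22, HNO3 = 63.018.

41.31 g

n(Pb(NO3)2) = 128.2 / 331.22 = 0.38705 mol.
Reaction (1): Pb(NO3)2→NO2 ratio 2:4 ⇒ n(NO2) = 0.77411 mol.
Reaction (2): NO2→HNO3 ratio 3:2 ⇒ n(HNO3) = 0.51607 mol.
Reaction (3): HNO3→NH4NO3 ratio 1:1 ⇒ n(NH4NO3) = 0.51607 mol.
Mass of NH4NO3 = 0.51607 × 80.052 = 41.313 g.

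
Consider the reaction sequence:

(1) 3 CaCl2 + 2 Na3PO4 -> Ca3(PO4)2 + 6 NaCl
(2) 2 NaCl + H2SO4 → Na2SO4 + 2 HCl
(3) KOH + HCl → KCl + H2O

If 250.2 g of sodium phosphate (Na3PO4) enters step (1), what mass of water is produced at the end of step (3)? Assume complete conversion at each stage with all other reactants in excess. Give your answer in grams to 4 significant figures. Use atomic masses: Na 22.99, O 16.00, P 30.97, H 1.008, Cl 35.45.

82.49 g

M(Na3PO4) = 3(22.99) + 30.97 + 4(16.00) = 163.94 g/mol.
M(H2O) = 2(1.008) + 16.00 = 18.016 g/mol.
n(Na3PO4) = 250.2 / 163.94 = 1.5262 mol.
Reaction (1): Na3PO4→NaCl ratio 2:6 ⇒ n(NaCl) = 4.5785 mol.
Reaction (2): NaCl→HCl ratio 2:2 ⇒ n(HCl) = 4.5785 mol.
Reaction (3): HCl→H2O ratio 1:1 ⇒ n(H2O) = 4.5785 mol.
Mass of H2O = 4.5785 × 18.016 = 82.486 g.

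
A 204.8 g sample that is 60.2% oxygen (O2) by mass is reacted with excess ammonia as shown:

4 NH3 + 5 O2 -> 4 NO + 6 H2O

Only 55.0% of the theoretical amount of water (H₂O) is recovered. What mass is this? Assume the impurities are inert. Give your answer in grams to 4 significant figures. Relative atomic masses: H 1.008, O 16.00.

45.81 g

Pure O2 available = 204.8 g × 0.602 = 123.29 g.
M(O2) = 2(16.00) = 32.00 g/mol.
M(H2O) = 2(1.008) + 16.00 = 18.016 g/mol.
n(O2) = 123.29 g / 32.00 g/mol = 3.8528 mol.
From the equation the O2:H2O mole ratio is 5:6, so n(H2O) = 3.8528 × 6/5 = 4.6234 mol.
Mass of H2O = 4.6234 mol × 18.016 g/mol = 83.294 g.
Actual mass collected = 83.294 g × 0.550 = 45.812 g.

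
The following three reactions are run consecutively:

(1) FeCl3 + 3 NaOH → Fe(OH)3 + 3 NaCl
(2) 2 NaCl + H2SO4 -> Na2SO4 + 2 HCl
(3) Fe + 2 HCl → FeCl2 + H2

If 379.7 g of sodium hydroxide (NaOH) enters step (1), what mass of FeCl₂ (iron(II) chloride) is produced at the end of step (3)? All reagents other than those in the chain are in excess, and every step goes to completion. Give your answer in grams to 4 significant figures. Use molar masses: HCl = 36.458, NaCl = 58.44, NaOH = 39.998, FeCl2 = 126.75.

601.6 g

n(NaOH) = 379.7 / 39.998 = 9.4930 mol.
Reaction (1): NaOH→NaCl ratio 3:3 ⇒ n(NaCl) = 9.4930 mol.
Reaction (2): NaCl→HCl ratio 2:2 ⇒ n(HCl) = 9.4930 mol.
Reaction (3): HCl→FeCl2 ratio 2:1 ⇒ n(FeCl2) = 4.7465 mol.
Mass of FeCl2 = 4.7465 × 126.75 = 601.62 g.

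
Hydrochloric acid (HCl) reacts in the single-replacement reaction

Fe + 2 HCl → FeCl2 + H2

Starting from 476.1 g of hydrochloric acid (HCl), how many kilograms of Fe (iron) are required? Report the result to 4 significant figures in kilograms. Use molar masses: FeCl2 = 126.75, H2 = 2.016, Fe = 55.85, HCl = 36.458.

n(HCl) = 476.10 g / 36.458 g/mol = 13.059 mol.
From the equation the HCl:Fe mole ratio is 2:1, so n(Fe) = 13.059 × 1/2 = 6.5294 mol.
Mass of Fe = 6.5294 mol × 55.85 g/mol = 364.67 g.
Converting to kg: 364.67 g = 0.3647 kg.

0.3647 kg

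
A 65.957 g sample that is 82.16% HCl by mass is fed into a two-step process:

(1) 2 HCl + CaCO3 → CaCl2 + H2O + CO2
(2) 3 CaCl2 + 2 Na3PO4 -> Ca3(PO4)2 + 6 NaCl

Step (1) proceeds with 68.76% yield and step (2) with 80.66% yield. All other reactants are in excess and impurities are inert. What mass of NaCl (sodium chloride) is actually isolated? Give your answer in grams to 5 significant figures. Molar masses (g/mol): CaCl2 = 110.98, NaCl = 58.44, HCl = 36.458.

48.176 g

Pure HCl = 65.957 × 0.8216 = 54.1903 g.
n(HCl) = 54.1903 / 36.458 = 1.48638 mol.
Step 1 (HCl:CaCl2 = 2:1): theoretical n(CaCl2) = 0.743188 mol; at 68.76% yield, n(CaCl2) = 0.511016 mol.
Step 2 (CaCl2:NaCl = 3:6): theoretical n(NaCl) = 1.02203 mol, so theoretical mass = 1.02203 × 58.44 = 59.7275 g.
At 80.66% yield, actual mass of NaCl = 59.7275 × 0.8066 = 48.1762 g.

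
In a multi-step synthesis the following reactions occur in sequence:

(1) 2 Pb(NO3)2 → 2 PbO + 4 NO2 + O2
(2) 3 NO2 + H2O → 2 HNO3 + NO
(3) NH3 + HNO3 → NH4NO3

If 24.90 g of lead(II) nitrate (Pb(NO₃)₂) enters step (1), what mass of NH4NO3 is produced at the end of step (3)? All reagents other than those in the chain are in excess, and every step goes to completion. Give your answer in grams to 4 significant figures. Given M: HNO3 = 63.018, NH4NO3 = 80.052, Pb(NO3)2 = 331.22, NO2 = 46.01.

n(Pb(NO3)2) = 24.90 / 331.22 = 0.075177 mol.
Reaction (1): Pb(NO3)2→NO2 ratio 2:4 ⇒ n(NO2) = 0.15035 mol.
Reaction (2): NO2→HNO3 ratio 3:2 ⇒ n(HNO3) = 0.10024 mol.
Reaction (3): HNO3→NH4NO3 ratio 1:1 ⇒ n(NH4NO3) = 0.10024 mol.
Mass of NH4NO3 = 0.10024 × 80.052 = 8.0241 g.

8.024 g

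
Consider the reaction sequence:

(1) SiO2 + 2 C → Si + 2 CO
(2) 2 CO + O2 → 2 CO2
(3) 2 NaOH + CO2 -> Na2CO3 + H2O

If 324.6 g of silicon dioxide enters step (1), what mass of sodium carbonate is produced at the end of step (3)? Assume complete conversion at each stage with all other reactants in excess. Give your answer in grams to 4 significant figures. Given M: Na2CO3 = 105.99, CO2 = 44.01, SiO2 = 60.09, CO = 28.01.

1145 g

n(SiO2) = 324.6 / 60.09 = 5.4019 mol.
Reaction (1): SiO2→CO ratio 1:2 ⇒ n(CO) = 10.804 mol.
Reaction (2): CO→CO2 ratio 2:2 ⇒ n(CO2) = 10.804 mol.
Reaction (3): CO2→Na2CO3 ratio 1:1 ⇒ n(Na2CO3) = 10.804 mol.
Mass of Na2CO3 = 10.804 × 105.99 = 1145.1 g.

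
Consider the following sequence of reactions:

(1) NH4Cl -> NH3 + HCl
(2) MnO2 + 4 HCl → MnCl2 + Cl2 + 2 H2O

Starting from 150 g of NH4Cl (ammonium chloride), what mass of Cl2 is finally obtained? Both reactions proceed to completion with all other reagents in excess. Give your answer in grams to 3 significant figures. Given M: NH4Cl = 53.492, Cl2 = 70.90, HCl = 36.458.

n(NH4Cl) = 150.0 / 53.492 = 2.804 mol.
Step 1 gives a 1:1 ratio of NH4Cl to HCl, so n(HCl) = 2.804 mol.
In step 2 the HCl:Cl2 ratio is 4:1, so n(Cl2) = 0.7010 mol.
Mass of Cl2 = 0.7010 × 70.90 = 49.70 g.

49.7 g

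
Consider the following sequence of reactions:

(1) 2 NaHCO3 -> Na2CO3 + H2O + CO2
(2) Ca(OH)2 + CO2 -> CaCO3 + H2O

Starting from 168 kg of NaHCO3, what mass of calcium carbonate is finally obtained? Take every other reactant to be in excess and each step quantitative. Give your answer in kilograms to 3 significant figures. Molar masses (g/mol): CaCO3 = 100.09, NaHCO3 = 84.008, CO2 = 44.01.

100 kg

168 kg = 168000 g.
n(NaHCO3) = 168000 / 84.008 = 2000 mol.
Step 1 gives a 2:1 ratio of NaHCO3 to CO2, so n(CO2) = 999.9 mol.
In step 2 the CO2:CaCO3 ratio is 1:1, so n(CaCO3) = 999.9 mol.
Mass of CaCO3 = 999.9 × 100.09 = 100100 g = 100 kg.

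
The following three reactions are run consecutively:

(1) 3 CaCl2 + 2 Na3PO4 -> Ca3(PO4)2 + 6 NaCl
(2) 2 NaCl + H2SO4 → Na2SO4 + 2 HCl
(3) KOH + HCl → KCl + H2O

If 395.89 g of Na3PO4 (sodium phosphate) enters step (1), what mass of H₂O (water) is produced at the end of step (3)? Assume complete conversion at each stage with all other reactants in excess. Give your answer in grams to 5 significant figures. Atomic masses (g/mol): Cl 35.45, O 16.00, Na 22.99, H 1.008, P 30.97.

130.52 g

M(Na3PO4) = 3(22.99) + 30.97 + 4(16.00) = 163.94 g/mol.
M(H2O) = 2(1.008) + 16.00 = 18.016 g/mol.
n(Na3PO4) = 395.89 / 163.94 = 2.41485 mol.
Reaction (1): Na3PO4→NaCl ratio 2:6 ⇒ n(NaCl) = 7.24454 mol.
Reaction (2): NaCl→HCl ratio 2:2 ⇒ n(HCl) = 7.24454 mol.
Reaction (3): HCl→H2O ratio 1:1 ⇒ n(H2O) = 7.24454 mol.
Mass of H2O = 7.24454 × 18.016 = 130.518 g.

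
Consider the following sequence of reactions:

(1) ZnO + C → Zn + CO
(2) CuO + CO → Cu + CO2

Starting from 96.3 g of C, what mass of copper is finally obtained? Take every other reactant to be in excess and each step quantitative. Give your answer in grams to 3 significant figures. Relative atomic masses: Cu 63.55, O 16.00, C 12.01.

510 g

M(C) = 12.01 g/mol.
M(Cu) = 63.55 g/mol.
n(C) = 96.30 / 12.01 = 8.018 mol.
Step 1 gives a 1:1 ratio of C to CO, so n(CO) = 8.018 mol.
In step 2 the CO:Cu ratio is 1:1, so n(Cu) = 8.018 mol.
Mass of Cu = 8.018 × 63.55 = 509.6 g.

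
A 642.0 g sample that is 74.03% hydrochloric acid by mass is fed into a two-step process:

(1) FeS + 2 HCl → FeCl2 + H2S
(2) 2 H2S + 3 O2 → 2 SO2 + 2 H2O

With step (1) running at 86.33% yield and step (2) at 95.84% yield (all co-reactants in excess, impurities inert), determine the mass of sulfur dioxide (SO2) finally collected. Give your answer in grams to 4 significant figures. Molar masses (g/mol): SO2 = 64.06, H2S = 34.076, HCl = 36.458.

345.5 g

Pure HCl = 642.0 × 0.7403 = 475.27 g.
n(HCl) = 475.27 / 36.458 = 13.036 mol.
Step 1 (HCl:H2S = 2:1): theoretical n(H2S) = 6.5181 mol; at 86.33% yield, n(H2S) = 5.6271 mol.
Step 2 (H2S:SO2 = 2:2): theoretical n(SO2) = 5.6271 mol, so theoretical mass = 5.6271 × 64.06 = 360.47 g.
At 95.84% yield, actual mass of SO2 = 360.47 × 0.9584 = 345.47 g.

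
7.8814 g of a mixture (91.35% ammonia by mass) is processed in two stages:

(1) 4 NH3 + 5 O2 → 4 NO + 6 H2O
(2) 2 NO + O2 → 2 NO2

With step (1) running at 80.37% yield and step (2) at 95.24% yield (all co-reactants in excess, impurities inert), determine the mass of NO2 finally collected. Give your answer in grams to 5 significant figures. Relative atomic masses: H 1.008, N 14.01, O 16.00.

14.885 g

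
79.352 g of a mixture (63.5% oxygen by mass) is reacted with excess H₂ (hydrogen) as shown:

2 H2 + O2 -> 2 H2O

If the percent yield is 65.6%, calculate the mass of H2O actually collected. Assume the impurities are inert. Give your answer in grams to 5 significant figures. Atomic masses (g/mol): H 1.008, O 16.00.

Pure O2 available = 79.352 g × 0.635 = 50.3885 g.
M(O2) = 2(16.00) = 32.00 g/mol.
M(H2O) = 2(1.008) + 16.00 = 18.016 g/mol.
n(O2) = 50.3885 g / 32.00 g/mol = 1.57464 mol.
From the equation the O2:H2O mole ratio is 1:2, so n(H2O) = 1.57464 × 2/1 = 3.14928 mol.
Mass of H2O = 3.14928 mol × 18.016 g/mol = 56.7375 g.
Actual mass collected = 56.7375 g × 0.656 = 37.2198 g.

37.220 g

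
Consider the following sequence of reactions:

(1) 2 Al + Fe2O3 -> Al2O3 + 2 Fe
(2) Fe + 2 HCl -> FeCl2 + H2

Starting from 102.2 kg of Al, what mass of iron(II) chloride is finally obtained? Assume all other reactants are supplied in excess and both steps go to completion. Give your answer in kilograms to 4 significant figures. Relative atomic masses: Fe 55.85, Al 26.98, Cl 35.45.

M(Al) = 26.98 g/mol.
M(FeCl2) = 55.85 + 2(35.45) = 126.75 g/mol.
102.2 kg = 102200 g.
n(Al) = 102200 / 26.98 = 3788.0 mol.
Step 1 gives a 2:2 ratio of Al to Fe, so n(Fe) = 3788.0 mol.
In step 2 the Fe:FeCl2 ratio is 1:1, so n(FeCl2) = 3788.0 mol.
Mass of FeCl2 = 3788.0 × 126.75 = 480130 g = 480.1 kg.

480.1 kg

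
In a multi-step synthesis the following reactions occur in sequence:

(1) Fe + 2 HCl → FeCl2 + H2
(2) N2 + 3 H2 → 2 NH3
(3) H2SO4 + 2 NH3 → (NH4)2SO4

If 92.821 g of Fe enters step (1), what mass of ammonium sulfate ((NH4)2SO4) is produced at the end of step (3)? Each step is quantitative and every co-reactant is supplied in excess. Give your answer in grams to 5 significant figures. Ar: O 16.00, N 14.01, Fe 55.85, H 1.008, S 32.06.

M(Fe) = 55.85 g/mol.
M((NH4)2SO4) = 2(14.01) + 8(1.008) + 32.06 + 4(16.00) = 132.144 g/mol.
n(Fe) = 92.821 / 55.85 = 1.66197 mol.
Reaction (1): Fe→H2 ratio 1:1 ⇒ n(H2) = 1.66197 mol.
Reaction (2): H2→NH3 ratio 3:2 ⇒ n(NH3) = 1.10798 mol.
Reaction (3): NH3→(NH4)2SO4 ratio 2:1 ⇒ n((NH4)2SO4) = 0.553990 mol.
Mass of (NH4)2SO4 = 0.553990 × 132.144 = 73.2064 g.

73.206 g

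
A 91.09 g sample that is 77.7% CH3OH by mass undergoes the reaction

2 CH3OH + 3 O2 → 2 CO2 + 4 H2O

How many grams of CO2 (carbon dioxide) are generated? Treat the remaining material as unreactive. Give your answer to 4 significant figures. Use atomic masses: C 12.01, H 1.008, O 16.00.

Mass of pure CH3OH = 91.09 g × 0.777 = 70.777 g.
M(CH3OH) = 12.01 + 4(1.008) + 16.00 = 32.042 g/mol.
M(CO2) = 12.01 + 2(16.00) = 44.01 g/mol.
n(CH3OH) = 70.777 g / 32.042 g/mol = 2.2089 mol.
From the equation the CH3OH:CO2 mole ratio is 2:2, so n(CO2) = 2.2089 × 2/2 = 2.2089 mol.
Mass of CO2 = 2.2089 mol × 44.01 g/mol = 97.213 g.

97.21 g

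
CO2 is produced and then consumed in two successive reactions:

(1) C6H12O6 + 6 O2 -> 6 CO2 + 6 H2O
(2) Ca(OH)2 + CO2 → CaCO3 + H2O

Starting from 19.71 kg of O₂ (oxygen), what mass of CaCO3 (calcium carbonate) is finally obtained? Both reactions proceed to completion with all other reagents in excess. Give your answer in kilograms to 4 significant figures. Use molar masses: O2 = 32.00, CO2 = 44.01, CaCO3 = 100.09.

19.71 kg = 19710 g.
n(O2) = 19710 / 32.00 = 615.94 mol.
Step 1 gives a 6:6 ratio of O2 to CO2, so n(CO2) = 615.94 mol.
In step 2 the CO2:CaCO3 ratio is 1:1, so n(CaCO3) = 615.94 mol.
Mass of CaCO3 = 615.94 × 100.09 = 61649 g = 61.65 kg.

61.65 kg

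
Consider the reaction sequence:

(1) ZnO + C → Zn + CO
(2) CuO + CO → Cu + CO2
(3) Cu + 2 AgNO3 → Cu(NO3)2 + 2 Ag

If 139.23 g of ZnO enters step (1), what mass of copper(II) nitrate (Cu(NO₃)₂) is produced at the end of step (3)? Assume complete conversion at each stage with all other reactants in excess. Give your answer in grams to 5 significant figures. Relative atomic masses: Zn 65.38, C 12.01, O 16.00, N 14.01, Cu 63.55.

M(ZnO) = 65.38 + 16.00 = 81.38 g/mol.
M(Cu(NO3)2) = 63.55 + 2(14.01) + 6(16.00) = 187.57 g/mol.
n(ZnO) = 139.23 / 81.38 = 1.71086 mol.
Reaction (1): ZnO→CO ratio 1:1 ⇒ n(CO) = 1.71086 mol.
Reaction (2): CO→Cu ratio 1:1 ⇒ n(Cu) = 1.71086 mol.
Reaction (3): Cu→Cu(NO3)2 ratio 1:1 ⇒ n(Cu(NO3)2) = 1.71086 mol.
Mass of Cu(NO3)2 = 1.71086 × 187.57 = 320.907 g.

320.91 g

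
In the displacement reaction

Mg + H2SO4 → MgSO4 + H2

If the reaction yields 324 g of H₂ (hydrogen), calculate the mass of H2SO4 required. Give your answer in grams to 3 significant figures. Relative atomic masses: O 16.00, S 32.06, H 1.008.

15800 g

M(H2) = 2(1.008) = 2.016 g/mol.
M(H2SO4) = 2(1.008) + 32.06 + 4(16.00) = 98.076 g/mol.
n(H2) = 324.0 g / 2.016 g/mol = 160.7 mol.
From the equation the H2:H2SO4 mole ratio is 1:1, so n(H2SO4) = 160.7 × 1/1 = 160.7 mol.
Mass of H2SO4 = 160.7 mol × 98.076 g/mol = 15760 g.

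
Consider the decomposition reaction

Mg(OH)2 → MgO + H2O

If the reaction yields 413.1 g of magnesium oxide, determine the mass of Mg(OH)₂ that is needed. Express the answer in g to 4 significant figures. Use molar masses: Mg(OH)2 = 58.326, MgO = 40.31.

n(MgO) = 413.10 g / 40.31 g/mol = 10.248 mol.
From the equation the MgO:Mg(OH)2 mole ratio is 1:1, so n(Mg(OH)2) = 10.248 × 1/1 = 10.248 mol.
Mass of Mg(OH)2 = 10.248 mol × 58.326 g/mol = 597.73 g.

597.7 g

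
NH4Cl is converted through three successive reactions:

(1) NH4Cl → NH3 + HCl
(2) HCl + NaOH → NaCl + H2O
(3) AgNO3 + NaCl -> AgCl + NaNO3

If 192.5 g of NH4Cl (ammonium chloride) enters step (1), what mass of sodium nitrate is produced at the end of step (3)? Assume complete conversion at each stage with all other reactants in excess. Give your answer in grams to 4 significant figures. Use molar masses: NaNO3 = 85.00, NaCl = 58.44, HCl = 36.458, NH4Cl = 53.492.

305.9 g

n(NH4Cl) = 192.5 / 53.492 = 3.5987 mol.
Reaction (1): NH4Cl→HCl ratio 1:1 ⇒ n(HCl) = 3.5987 mol.
Reaction (2): HCl→NaCl ratio 1:1 ⇒ n(NaCl) = 3.5987 mol.
Reaction (3): NaCl→NaNO3 ratio 1:1 ⇒ n(NaNO3) = 3.5987 mol.
Mass of NaNO3 = 3.5987 × 85.00 = 305.89 g.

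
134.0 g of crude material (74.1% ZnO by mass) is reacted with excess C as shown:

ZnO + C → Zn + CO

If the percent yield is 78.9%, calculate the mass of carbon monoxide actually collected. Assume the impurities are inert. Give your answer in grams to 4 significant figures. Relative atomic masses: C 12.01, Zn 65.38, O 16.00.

26.96 g

Pure ZnO available = 134.0 g × 0.741 = 99.294 g.
M(ZnO) = 65.38 + 16.00 = 81.38 g/mol.
M(CO) = 12.01 + 16.00 = 28.01 g/mol.
n(ZnO) = 99.294 g / 81.38 g/mol = 1.2201 mol.
From the equation the ZnO:CO mole ratio is 1:1, so n(CO) = 1.2201 × 1/1 = 1.2201 mol.
Mass of CO = 1.2201 mol × 28.01 g/mol = 34.176 g.
Actual mass collected = 34.176 g × 0.789 = 26.965 g.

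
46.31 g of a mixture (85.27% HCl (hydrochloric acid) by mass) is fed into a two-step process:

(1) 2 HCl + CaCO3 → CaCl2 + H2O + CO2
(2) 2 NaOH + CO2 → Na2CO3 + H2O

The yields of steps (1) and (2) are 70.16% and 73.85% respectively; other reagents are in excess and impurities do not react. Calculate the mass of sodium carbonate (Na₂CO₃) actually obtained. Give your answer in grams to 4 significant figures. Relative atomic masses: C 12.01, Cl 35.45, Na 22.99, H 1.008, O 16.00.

29.74 g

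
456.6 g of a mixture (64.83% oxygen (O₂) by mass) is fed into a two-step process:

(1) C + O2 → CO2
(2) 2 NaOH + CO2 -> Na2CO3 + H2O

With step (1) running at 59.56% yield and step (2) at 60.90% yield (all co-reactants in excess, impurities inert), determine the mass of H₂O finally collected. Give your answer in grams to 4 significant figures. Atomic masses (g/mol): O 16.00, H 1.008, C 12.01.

60.45 g

Pure O2 = 456.6 × 0.6483 = 296.01 g.
M(O2) = 2(16.00) = 32.00 g/mol.
M(H2O) = 2(1.008) + 16.00 = 18.016 g/mol.
n(O2) = 296.01 / 32.00 = 9.2504 mol.
Step 1 (O2:CO2 = 1:1): theoretical n(CO2) = 9.2504 mol; at 59.56% yield, n(CO2) = 5.5096 mol.
Step 2 (CO2:H2O = 1:1): theoretical n(H2O) = 5.5096 mol, so theoretical mass = 5.5096 × 18.016 = 99.260 g.
At 60.90% yield, actual mass of H2O = 99.260 × 0.6090 = 60.449 g.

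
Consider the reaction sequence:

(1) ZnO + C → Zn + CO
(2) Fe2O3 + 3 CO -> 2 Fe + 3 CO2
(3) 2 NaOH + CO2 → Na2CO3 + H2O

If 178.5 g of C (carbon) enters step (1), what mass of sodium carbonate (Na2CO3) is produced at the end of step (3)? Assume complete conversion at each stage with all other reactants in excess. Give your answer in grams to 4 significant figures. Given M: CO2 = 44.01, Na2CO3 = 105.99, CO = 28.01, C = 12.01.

1575 g

n(C) = 178.5 / 12.01 = 14.863 mol.
Reaction (1): C→CO ratio 1:1 ⇒ n(CO) = 14.863 mol.
Reaction (2): CO→CO2 ratio 3:3 ⇒ n(CO2) = 14.863 mol.
Reaction (3): CO2→Na2CO3 ratio 1:1 ⇒ n(Na2CO3) = 14.863 mol.
Mass of Na2CO3 = 14.863 × 105.99 = 1575.3 g.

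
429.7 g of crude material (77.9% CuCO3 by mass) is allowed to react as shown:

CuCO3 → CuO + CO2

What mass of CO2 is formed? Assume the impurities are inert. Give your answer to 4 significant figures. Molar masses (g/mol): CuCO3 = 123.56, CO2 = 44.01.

119.2 g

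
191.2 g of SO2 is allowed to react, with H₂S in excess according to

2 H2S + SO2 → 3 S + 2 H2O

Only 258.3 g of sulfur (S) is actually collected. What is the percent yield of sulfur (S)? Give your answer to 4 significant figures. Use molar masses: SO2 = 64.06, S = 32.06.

89.98 %

n(SO2) = 191.20 g / 64.06 g/mol = 2.9847 mol.
From the equation the SO2:S mole ratio is 1:3, so n(S) = 2.9847 × 3/1 = 8.9541 mol.
Mass of S = 8.9541 mol × 32.06 g/mol = 287.07 g.
This is the theoretical yield. Percent yield = 258.3 g / 287.07 g × 100% = 89.978%.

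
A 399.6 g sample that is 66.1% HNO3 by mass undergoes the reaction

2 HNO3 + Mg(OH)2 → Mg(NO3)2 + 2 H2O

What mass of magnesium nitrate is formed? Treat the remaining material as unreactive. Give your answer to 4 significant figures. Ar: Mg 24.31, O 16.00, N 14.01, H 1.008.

310.9 g

Mass of pure HNO3 = 399.6 g × 0.661 = 264.14 g.
M(HNO3) = 1.008 + 14.01 + 3(16.00) = 63.018 g/mol.
M(Mg(NO3)2) = 24.31 + 2(14.01) + 6(16.00) = 148.33 g/mol.
n(HNO3) = 264.14 g / 63.018 g/mol = 4.1914 mol.
From the equation the HNO3:Mg(NO3)2 mole ratio is 2:1, so n(Mg(NO3)2) = 4.1914 × 1/2 = 2.0957 mol.
Mass of Mg(NO3)2 = 2.0957 mol × 148.33 g/mol = 310.86 g.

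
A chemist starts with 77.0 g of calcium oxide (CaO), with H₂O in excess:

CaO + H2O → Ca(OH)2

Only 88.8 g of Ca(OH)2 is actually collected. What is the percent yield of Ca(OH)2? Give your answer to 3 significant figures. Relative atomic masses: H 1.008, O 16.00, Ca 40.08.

M(CaO) = 40.08 + 16.00 = 56.08 g/mol.
M(Ca(OH)2) = 40.08 + 2(16.00) + 2(1.008) = 74.096 g/mol.
n(CaO) = 77.00 g / 56.08 g/mol = 1.373 mol.
From the equation the CaO:Ca(OH)2 mole ratio is 1:1, so n(Ca(OH)2) = 1.373 × 1/1 = 1.373 mol.
Mass of Ca(OH)2 = 1.373 mol × 74.096 g/mol = 101.7 g.
This is the theoretical yield. Percent yield = 88.8 g / 101.7 g × 100% = 87.28%.

87.3 %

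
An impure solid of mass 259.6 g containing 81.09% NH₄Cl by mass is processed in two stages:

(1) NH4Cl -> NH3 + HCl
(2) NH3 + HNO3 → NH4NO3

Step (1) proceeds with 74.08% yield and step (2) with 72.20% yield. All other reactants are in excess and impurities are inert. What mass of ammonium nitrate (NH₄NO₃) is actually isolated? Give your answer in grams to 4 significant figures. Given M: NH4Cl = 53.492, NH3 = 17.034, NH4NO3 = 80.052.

168.5 g

Pure NH4Cl = 259.6 × 0.8109 = 210.51 g.
n(NH4Cl) = 210.51 / 53.492 = 3.9353 mol.
Step 1 (NH4Cl:NH3 = 1:1): theoretical n(NH3) = 3.9353 mol; at 74.08% yield, n(NH3) = 2.9153 mol.
Step 2 (NH3:NH4NO3 = 1:1): theoretical n(NH4NO3) = 2.9153 mol, so theoretical mass = 2.9153 × 80.052 = 233.38 g.
At 72.20% yield, actual mass of NH4NO3 = 233.38 × 0.7220 = 168.50 g.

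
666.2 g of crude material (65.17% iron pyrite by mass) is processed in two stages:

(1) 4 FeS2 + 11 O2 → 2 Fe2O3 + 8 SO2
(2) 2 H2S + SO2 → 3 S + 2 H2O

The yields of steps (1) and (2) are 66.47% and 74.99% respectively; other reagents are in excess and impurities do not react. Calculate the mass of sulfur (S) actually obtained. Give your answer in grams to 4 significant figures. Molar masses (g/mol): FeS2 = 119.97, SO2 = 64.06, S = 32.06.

347.0 g

Pure FeS2 = 666.2 × 0.6517 = 434.16 g.
n(FeS2) = 434.16 / 119.97 = 3.6189 mol.
Step 1 (FeS2:SO2 = 4:8): theoretical n(SO2) = 7.2379 mol; at 66.47% yield, n(SO2) = 4.8110 mol.
Step 2 (SO2:S = 1:3): theoretical n(S) = 14.433 mol, so theoretical mass = 14.433 × 32.06 = 462.72 g.
At 74.99% yield, actual mass of S = 462.72 × 0.7499 = 347.00 g.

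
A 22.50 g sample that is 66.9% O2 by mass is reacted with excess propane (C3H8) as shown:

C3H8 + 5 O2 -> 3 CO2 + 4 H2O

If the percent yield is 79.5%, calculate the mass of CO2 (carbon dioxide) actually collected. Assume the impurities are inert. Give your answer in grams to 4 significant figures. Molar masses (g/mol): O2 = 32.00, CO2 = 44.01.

9.875 g

Pure O2 available = 22.50 g × 0.669 = 15.053 g.
n(O2) = 15.053 g / 32.00 g/mol = 0.47039 mol.
From the equation the O2:CO2 mole ratio is 5:3, so n(CO2) = 0.47039 × 3/5 = 0.28223 mol.
Mass of CO2 = 0.28223 mol × 44.01 g/mol = 12.421 g.
Actual mass collected = 12.421 g × 0.795 = 9.8748 g.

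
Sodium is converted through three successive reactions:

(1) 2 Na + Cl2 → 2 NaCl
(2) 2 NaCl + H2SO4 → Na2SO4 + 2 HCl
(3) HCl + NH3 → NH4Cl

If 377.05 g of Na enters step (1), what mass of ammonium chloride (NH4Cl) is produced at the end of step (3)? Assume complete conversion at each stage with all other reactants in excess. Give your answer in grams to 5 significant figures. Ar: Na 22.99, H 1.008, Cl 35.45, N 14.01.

877.30 g

M(Na) = 22.99 g/mol.
M(NH4Cl) = 14.01 + 4(1.008) + 35.45 = 53.492 g/mol.
n(Na) = 377.05 / 22.99 = 16.4006 mol.
Reaction (1): Na→NaCl ratio 2:2 ⇒ n(NaCl) = 16.4006 mol.
Reaction (2): NaCl→HCl ratio 2:2 ⇒ n(HCl) = 16.4006 mol.
Reaction (3): HCl→NH4Cl ratio 1:1 ⇒ n(NH4Cl) = 16.4006 mol.
Mass of NH4Cl = 16.4006 × 53.492 = 877.301 g.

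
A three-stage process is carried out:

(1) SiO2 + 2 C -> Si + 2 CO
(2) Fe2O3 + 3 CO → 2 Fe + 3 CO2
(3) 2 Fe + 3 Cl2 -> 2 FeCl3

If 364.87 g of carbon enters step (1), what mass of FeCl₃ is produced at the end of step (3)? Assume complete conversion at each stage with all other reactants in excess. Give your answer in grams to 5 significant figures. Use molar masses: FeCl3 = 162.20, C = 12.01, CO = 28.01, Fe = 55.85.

n(C) = 364.87 / 12.01 = 30.3805 mol.
Reaction (1): C→CO ratio 2:2 ⇒ n(CO) = 30.3805 mol.
Reaction (2): CO→Fe ratio 3:2 ⇒ n(Fe) = 20.2537 mol.
Reaction (3): Fe→FeCl3 ratio 2:2 ⇒ n(FeCl3) = 20.2537 mol.
Mass of FeCl3 = 20.2537 × 162.20 = 3285.15 g.

3285.1 g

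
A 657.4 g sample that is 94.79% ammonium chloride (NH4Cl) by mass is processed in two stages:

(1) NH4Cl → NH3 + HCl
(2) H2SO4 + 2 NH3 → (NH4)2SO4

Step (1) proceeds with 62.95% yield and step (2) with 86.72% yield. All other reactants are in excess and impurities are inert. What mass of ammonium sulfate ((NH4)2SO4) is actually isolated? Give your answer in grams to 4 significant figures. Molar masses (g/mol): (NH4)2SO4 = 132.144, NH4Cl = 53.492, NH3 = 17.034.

420.2 g

Pure NH4Cl = 657.4 × 0.9479 = 623.15 g.
n(NH4Cl) = 623.15 / 53.492 = 11.649 mol.
Step 1 (NH4Cl:NH3 = 1:1): theoretical n(NH3) = 11.649 mol; at 62.95% yield, n(NH3) = 7.3333 mol.
Step 2 (NH3:(NH4)2SO4 = 2:1): theoretical n((NH4)2SO4) = 3.6666 mol, so theoretical mass = 3.6666 × 132.144 = 484.53 g.
At 86.72% yield, actual mass of (NH4)2SO4 = 484.53 × 0.8672 = 420.18 g.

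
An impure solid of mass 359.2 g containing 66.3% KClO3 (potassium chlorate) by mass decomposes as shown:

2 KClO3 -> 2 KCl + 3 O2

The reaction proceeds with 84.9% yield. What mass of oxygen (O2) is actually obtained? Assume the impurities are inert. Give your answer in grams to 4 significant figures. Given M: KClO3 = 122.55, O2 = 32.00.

79.19 g

Pure KClO3 available = 359.2 g × 0.663 = 238.15 g.
n(KClO3) = 238.15 g / 122.55 g/mol = 1.9433 mol.
From the equation the KClO3:O2 mole ratio is 2:3, so n(O2) = 1.9433 × 3/2 = 2.9149 mol.
Mass of O2 = 2.9149 mol × 32.00 g/mol = 93.278 g.
Actual mass collected = 93.278 g × 0.849 = 79.193 g.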